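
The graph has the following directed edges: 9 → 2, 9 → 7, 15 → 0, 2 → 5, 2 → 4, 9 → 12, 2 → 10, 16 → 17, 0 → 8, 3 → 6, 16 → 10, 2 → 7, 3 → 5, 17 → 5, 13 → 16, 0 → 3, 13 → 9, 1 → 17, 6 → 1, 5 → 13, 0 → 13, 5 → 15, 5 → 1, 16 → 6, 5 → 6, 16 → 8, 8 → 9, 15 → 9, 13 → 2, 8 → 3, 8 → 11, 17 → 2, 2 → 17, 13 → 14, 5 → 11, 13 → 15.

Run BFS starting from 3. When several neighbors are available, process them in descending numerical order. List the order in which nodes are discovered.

3 → 6 → 5 → 1 → 15 → 13 → 11 → 17 → 9 → 0 → 16 → 14 → 2 → 12 → 7 → 8 → 10 → 4

Visit 3; enqueue 6, 5 → queue [6, 5]
Visit 6; enqueue 1 → queue [5, 1]
Visit 5; enqueue 15, 13, 11 → queue [1, 15, 13, 11]
Visit 1; enqueue 17 → queue [15, 13, 11, 17]
Visit 15; enqueue 9, 0 → queue [13, 11, 17, 9, 0]
Visit 13; enqueue 16, 14, 2 → queue [11, 17, 9, 0, 16, 14, 2]
Visit 11 → queue [17, 9, 0, 16, 14, 2]
Visit 17 → queue [9, 0, 16, 14, 2]
Visit 9; enqueue 12, 7 → queue [0, 16, 14, 2, 12, 7]
Visit 0; enqueue 8 → queue [16, 14, 2, 12, 7, 8]
Visit 16; enqueue 10 → queue [14, 2, 12, 7, 8, 10]
Visit 14 → queue [2, 12, 7, 8, 10]
Visit 2; enqueue 4 → queue [12, 7, 8, 10, 4]
Visit 12 → queue [7, 8, 10, 4]
Visit 7 → queue [8, 10, 4]
Visit 8 → queue [10, 4]
Visit 10 → queue [4]
Visit 4 → queue []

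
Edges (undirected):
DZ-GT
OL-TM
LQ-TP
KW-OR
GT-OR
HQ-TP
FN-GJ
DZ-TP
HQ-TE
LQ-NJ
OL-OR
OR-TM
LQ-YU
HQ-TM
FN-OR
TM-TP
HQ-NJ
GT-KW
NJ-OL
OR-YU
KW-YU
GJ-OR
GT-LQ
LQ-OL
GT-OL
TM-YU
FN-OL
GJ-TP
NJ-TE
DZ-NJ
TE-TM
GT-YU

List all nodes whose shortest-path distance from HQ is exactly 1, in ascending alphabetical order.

NJ, TE, TM, TP

Level 0: HQ
Level 1: NJ, TE, TM, TP
Level 2: DZ, GJ, LQ, OL, OR, YU
Level 3: FN, GT, KW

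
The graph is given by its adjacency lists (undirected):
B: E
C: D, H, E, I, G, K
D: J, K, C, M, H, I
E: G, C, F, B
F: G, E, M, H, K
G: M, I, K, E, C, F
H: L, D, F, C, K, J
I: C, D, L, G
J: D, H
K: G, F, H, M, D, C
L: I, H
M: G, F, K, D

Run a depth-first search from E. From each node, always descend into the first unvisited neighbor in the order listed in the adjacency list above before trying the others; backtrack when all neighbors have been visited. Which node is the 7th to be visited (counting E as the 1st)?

Visit E
E → G
G → M
M → F
F → H
H → L
L → I
I → C
C → D
D → J
D → K
E → B

Visit order: E, G, M, F, H, L, I, C, D, J, K, B

I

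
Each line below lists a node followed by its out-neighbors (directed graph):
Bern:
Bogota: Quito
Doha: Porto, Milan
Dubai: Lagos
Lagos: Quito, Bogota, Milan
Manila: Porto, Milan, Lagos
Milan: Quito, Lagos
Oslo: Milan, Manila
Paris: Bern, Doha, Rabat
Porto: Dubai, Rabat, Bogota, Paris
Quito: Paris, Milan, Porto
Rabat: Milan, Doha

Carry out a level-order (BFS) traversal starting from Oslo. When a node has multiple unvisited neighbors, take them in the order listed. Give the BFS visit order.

Visit Oslo; enqueue Milan, Manila → queue [Milan, Manila]
Visit Milan; enqueue Quito, Lagos → queue [Manila, Quito, Lagos]
Visit Manila; enqueue Porto → queue [Quito, Lagos, Porto]
Visit Quito; enqueue Paris → queue [Lagos, Porto, Paris]
Visit Lagos; enqueue Bogota → queue [Porto, Paris, Bogota]
Visit Porto; enqueue Dubai, Rabat → queue [Paris, Bogota, Dubai, Rabat]
Visit Paris; enqueue Bern, Doha → queue [Bogota, Dubai, Rabat, Bern, Doha]
Visit Bogota → queue [Dubai, Rabat, Bern, Doha]
Visit Dubai → queue [Rabat, Bern, Doha]
Visit Rabat → queue [Bern, Doha]
Visit Bern → queue [Doha]
Visit Doha → queue []

Oslo Milan Manila Quito Lagos Porto Paris Bogota Dubai Rabat Bern Doha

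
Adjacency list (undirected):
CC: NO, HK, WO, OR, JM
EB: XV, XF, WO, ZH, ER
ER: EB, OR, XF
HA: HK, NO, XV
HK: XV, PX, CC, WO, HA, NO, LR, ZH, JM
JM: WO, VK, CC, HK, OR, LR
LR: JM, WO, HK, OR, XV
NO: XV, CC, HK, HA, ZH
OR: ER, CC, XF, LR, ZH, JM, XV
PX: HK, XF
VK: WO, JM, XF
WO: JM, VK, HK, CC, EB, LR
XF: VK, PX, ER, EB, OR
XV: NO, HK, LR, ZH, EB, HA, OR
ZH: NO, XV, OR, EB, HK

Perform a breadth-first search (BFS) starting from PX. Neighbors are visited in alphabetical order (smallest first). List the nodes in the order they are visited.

PX → HK → XF → CC → HA → JM → LR → NO → WO → XV → ZH → EB → ER → OR → VK

Visit PX; enqueue HK, XF → queue [HK, XF]
Visit HK; enqueue CC, HA, JM, LR, NO, WO, XV, ZH → queue [XF, CC, HA, JM, LR, NO, WO, XV, ZH]
Visit XF; enqueue EB, ER, OR, VK → queue [CC, HA, JM, LR, NO, WO, XV, ZH, EB, ER, OR, VK]
Visit CC → queue [HA, JM, LR, NO, WO, XV, ZH, EB, ER, OR, VK]
Visit HA → queue [JM, LR, NO, WO, XV, ZH, EB, ER, OR, VK]
Visit JM → queue [LR, NO, WO, XV, ZH, EB, ER, OR, VK]
Visit LR → queue [NO, WO, XV, ZH, EB, ER, OR, VK]
Visit NO → queue [WO, XV, ZH, EB, ER, OR, VK]
Visit WO → queue [XV, ZH, EB, ER, OR, VK]
Visit XV → queue [ZH, EB, ER, OR, VK]
Visit ZH → queue [EB, ER, OR, VK]
Visit EB → queue [ER, OR, VK]
Visit ER → queue [OR, VK]
Visit OR → queue [VK]
Visit VK → queue []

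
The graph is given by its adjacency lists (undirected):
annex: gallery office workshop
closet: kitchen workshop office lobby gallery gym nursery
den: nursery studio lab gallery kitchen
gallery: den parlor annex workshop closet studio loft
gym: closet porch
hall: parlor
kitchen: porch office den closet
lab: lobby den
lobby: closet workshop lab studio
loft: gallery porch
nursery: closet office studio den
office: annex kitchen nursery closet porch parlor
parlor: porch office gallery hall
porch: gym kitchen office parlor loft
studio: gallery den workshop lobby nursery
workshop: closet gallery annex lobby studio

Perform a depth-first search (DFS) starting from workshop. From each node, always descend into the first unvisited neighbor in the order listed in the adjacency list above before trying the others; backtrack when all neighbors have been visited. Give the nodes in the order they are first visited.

Visit workshop
workshop → closet
closet → kitchen
kitchen → porch
porch → gym
porch → office
office → annex
annex → gallery
gallery → den
den → nursery
nursery → studio
studio → lobby
lobby → lab
gallery → parlor
parlor → hall
gallery → loft

workshop, closet, kitchen, porch, gym, office, annex, gallery, den, nursery, studio, lobby, lab, parlor, hall, loft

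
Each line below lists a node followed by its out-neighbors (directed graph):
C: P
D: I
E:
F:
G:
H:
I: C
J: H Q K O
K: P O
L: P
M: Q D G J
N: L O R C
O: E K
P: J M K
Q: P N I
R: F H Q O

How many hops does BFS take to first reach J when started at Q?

2

Level 0: Q
Level 1: I, N, P
Level 2: C, J, K, L, M, O, R
Level 3: D, E, F, G, H
J first appears at level 2.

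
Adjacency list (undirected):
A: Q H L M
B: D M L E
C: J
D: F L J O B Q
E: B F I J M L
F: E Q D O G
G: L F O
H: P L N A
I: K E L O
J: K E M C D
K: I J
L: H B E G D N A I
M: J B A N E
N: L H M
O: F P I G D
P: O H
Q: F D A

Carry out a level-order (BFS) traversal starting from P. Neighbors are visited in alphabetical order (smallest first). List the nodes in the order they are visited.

Visit P; enqueue H, O → queue [H, O]
Visit H; enqueue A, L, N → queue [O, A, L, N]
Visit O; enqueue D, F, G, I → queue [A, L, N, D, F, G, I]
Visit A; enqueue M, Q → queue [L, N, D, F, G, I, M, Q]
Visit L; enqueue B, E → queue [N, D, F, G, I, M, Q, B, E]
Visit N → queue [D, F, G, I, M, Q, B, E]
Visit D; enqueue J → queue [F, G, I, M, Q, B, E, J]
Visit F → queue [G, I, M, Q, B, E, J]
Visit G → queue [I, M, Q, B, E, J]
Visit I; enqueue K → queue [M, Q, B, E, J, K]
Visit M → queue [Q, B, E, J, K]
Visit Q → queue [B, E, J, K]
Visit B → queue [E, J, K]
Visit E → queue [J, K]
Visit J; enqueue C → queue [K, C]
Visit K → queue [C]
Visit C → queue []

P → H → O → A → L → N → D → F → G → I → M → Q → B → E → J → K → C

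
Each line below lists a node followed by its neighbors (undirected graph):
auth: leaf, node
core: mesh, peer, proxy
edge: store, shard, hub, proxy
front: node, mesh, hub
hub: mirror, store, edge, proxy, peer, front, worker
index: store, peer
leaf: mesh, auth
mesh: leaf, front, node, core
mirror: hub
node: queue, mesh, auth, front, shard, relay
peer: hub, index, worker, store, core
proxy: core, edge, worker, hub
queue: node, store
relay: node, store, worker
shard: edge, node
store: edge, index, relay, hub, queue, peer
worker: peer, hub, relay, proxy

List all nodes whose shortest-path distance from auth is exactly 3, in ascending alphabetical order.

Level 0: auth
Level 1: leaf, node
Level 2: front, mesh, queue, relay, shard
Level 3: core, edge, hub, store, worker
Level 4: index, mirror, peer, proxy

core, edge, hub, store, worker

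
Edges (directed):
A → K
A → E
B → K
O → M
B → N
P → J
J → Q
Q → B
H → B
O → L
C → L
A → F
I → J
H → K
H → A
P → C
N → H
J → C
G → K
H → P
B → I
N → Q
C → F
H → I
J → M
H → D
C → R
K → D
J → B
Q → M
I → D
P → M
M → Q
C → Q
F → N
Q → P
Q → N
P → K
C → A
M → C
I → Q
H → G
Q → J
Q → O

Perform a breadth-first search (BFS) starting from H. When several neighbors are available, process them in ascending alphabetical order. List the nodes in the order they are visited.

Visit H; enqueue A, B, D, G, I, K, P → queue [A, B, D, G, I, K, P]
Visit A; enqueue E, F → queue [B, D, G, I, K, P, E, F]
Visit B; enqueue N → queue [D, G, I, K, P, E, F, N]
Visit D → queue [G, I, K, P, E, F, N]
Visit G → queue [I, K, P, E, F, N]
Visit I; enqueue J, Q → queue [K, P, E, F, N, J, Q]
Visit K → queue [P, E, F, N, J, Q]
Visit P; enqueue C, M → queue [E, F, N, J, Q, C, M]
Visit E → queue [F, N, J, Q, C, M]
Visit F → queue [N, J, Q, C, M]
Visit N → queue [J, Q, C, M]
Visit J → queue [Q, C, M]
Visit Q; enqueue O → queue [C, M, O]
Visit C; enqueue L, R → queue [M, O, L, R]
Visit M → queue [O, L, R]
Visit O → queue [L, R]
Visit L → queue [R]
Visit R → queue []

H → A → B → D → G → I → K → P → E → F → N → J → Q → C → M → O → L → R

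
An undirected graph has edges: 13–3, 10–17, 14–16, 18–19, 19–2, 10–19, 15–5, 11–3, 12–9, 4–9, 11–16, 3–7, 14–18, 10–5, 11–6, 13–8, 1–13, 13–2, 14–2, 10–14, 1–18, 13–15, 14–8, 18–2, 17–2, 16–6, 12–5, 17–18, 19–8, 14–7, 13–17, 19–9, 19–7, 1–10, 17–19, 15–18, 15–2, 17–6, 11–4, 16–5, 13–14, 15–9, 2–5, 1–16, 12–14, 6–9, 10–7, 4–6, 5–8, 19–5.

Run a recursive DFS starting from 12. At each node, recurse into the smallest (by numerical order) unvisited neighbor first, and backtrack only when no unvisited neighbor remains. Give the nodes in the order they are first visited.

12 -> 5 -> 2 -> 13 -> 1 -> 10 -> 7 -> 3 -> 11 -> 4 -> 6 -> 9 -> 15 -> 18 -> 14 -> 8 -> 19 -> 17 -> 16

Visit 12
12 → 5
5 → 2
2 → 13
13 → 1
1 → 10
10 → 7
7 → 3
3 → 11
11 → 4
4 → 6
6 → 9
9 → 15
15 → 18
18 → 14
14 → 8
8 → 19
19 → 17
14 → 16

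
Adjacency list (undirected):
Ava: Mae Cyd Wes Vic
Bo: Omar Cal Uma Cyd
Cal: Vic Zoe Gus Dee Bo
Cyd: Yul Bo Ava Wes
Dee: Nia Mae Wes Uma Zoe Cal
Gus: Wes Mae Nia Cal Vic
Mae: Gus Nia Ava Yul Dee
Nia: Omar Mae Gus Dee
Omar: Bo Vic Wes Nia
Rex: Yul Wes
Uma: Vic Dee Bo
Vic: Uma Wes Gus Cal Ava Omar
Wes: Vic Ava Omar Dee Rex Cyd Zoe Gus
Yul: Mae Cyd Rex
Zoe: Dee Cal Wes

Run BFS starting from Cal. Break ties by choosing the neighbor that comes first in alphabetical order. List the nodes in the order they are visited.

Cal, Bo, Dee, Gus, Vic, Zoe, Cyd, Omar, Uma, Mae, Nia, Wes, Ava, Yul, Rex

Visit Cal; enqueue Bo, Dee, Gus, Vic, Zoe → queue [Bo, Dee, Gus, Vic, Zoe]
Visit Bo; enqueue Cyd, Omar, Uma → queue [Dee, Gus, Vic, Zoe, Cyd, Omar, Uma]
Visit Dee; enqueue Mae, Nia, Wes → queue [Gus, Vic, Zoe, Cyd, Omar, Uma, Mae, Nia, Wes]
Visit Gus → queue [Vic, Zoe, Cyd, Omar, Uma, Mae, Nia, Wes]
Visit Vic; enqueue Ava → queue [Zoe, Cyd, Omar, Uma, Mae, Nia, Wes, Ava]
Visit Zoe → queue [Cyd, Omar, Uma, Mae, Nia, Wes, Ava]
Visit Cyd; enqueue Yul → queue [Omar, Uma, Mae, Nia, Wes, Ava, Yul]
Visit Omar → queue [Uma, Mae, Nia, Wes, Ava, Yul]
Visit Uma → queue [Mae, Nia, Wes, Ava, Yul]
Visit Mae → queue [Nia, Wes, Ava, Yul]
Visit Nia → queue [Wes, Ava, Yul]
Visit Wes; enqueue Rex → queue [Ava, Yul, Rex]
Visit Ava → queue [Yul, Rex]
Visit Yul → queue [Rex]
Visit Rex → queue []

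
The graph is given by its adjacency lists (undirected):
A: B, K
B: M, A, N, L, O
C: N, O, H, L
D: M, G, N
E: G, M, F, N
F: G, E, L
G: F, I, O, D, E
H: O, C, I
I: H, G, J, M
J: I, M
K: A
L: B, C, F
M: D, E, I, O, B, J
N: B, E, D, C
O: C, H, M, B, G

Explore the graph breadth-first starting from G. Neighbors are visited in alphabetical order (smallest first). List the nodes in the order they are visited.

G, D, E, F, I, O, M, N, L, H, J, B, C, A, K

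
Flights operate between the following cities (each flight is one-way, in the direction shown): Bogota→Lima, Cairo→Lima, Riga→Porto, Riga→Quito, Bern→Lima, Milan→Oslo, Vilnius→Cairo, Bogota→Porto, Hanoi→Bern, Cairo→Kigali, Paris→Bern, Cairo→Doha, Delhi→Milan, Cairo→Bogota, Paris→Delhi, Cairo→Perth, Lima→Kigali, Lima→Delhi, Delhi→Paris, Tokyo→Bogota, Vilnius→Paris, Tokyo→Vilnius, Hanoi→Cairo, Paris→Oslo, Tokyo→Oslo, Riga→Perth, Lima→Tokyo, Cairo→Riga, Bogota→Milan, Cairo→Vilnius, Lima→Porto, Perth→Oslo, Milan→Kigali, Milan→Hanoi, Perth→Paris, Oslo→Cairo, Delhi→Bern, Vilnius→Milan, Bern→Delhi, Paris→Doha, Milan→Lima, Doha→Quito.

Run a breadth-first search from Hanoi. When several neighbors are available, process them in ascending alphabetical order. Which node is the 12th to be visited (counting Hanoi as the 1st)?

Visit Hanoi; enqueue Bern, Cairo → queue [Bern, Cairo]
Visit Bern; enqueue Delhi, Lima → queue [Cairo, Delhi, Lima]
Visit Cairo; enqueue Bogota, Doha, Kigali, Perth, Riga, Vilnius → queue [Delhi, Lima, Bogota, Doha, Kigali, Perth, Riga, Vilnius]
Visit Delhi; enqueue Milan, Paris → queue [Lima, Bogota, Doha, Kigali, Perth, Riga, Vilnius, Milan, Paris]
Visit Lima; enqueue Porto, Tokyo → queue [Bogota, Doha, Kigali, Perth, Riga, Vilnius, Milan, Paris, Porto, Tokyo]
Visit Bogota → queue [Doha, Kigali, Perth, Riga, Vilnius, Milan, Paris, Porto, Tokyo]
Visit Doha; enqueue Quito → queue [Kigali, Perth, Riga, Vilnius, Milan, Paris, Porto, Tokyo, Quito]
Visit Kigali → queue [Perth, Riga, Vilnius, Milan, Paris, Porto, Tokyo, Quito]
Visit Perth; enqueue Oslo → queue [Riga, Vilnius, Milan, Paris, Porto, Tokyo, Quito, Oslo]
Visit Riga → queue [Vilnius, Milan, Paris, Porto, Tokyo, Quito, Oslo]
Visit Vilnius → queue [Milan, Paris, Porto, Tokyo, Quito, Oslo]
Visit Milan → queue [Paris, Porto, Tokyo, Quito, Oslo]
Visit Paris → queue [Porto, Tokyo, Quito, Oslo]
Visit Porto → queue [Tokyo, Quito, Oslo]
Visit Tokyo → queue [Quito, Oslo]
Visit Quito → queue [Oslo]
Visit Oslo → queue []

Visit order: Hanoi, Bern, Cairo, Delhi, Lima, Bogota, Doha, Kigali, Perth, Riga, Vilnius, Milan, Paris, Porto, Tokyo, Quito, Oslo

Milan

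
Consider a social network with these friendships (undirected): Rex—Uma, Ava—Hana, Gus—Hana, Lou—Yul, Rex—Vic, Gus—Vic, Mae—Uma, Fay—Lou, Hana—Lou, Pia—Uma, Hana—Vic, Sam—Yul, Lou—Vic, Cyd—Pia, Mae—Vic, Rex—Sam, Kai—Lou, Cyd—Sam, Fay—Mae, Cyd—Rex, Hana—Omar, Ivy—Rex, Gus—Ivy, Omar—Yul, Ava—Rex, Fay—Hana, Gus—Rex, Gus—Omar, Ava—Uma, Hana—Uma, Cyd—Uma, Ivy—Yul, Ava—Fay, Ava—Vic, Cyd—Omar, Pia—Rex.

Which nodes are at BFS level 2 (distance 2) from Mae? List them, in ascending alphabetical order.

Ava, Cyd, Gus, Hana, Lou, Pia, Rex

Level 0: Mae
Level 1: Fay, Uma, Vic
Level 2: Ava, Cyd, Gus, Hana, Lou, Pia, Rex
Level 3: Ivy, Kai, Omar, Sam, Yul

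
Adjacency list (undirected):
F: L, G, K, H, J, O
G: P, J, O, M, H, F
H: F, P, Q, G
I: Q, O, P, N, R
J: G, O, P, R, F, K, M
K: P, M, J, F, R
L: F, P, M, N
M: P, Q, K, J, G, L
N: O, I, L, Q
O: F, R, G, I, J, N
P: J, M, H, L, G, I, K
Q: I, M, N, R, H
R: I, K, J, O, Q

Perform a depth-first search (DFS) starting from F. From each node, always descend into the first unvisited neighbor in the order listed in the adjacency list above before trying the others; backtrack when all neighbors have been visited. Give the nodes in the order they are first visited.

Visit F
F → L
L → P
P → J
J → G
G → O
O → R
R → I
I → Q
Q → M
M → K
Q → N
Q → H

F, L, P, J, G, O, R, I, Q, M, K, N, H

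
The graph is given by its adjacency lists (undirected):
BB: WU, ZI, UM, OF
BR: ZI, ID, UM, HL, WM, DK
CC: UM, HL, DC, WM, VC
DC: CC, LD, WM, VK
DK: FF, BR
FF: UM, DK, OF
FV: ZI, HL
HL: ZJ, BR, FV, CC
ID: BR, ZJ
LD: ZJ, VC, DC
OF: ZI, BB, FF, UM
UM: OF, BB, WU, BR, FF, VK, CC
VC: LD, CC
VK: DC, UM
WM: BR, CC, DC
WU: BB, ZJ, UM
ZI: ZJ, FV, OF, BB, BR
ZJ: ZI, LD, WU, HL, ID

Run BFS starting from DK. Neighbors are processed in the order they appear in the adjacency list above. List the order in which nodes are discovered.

DK -> FF -> BR -> UM -> OF -> ZI -> ID -> HL -> WM -> BB -> WU -> VK -> CC -> ZJ -> FV -> DC -> VC -> LD

Visit DK; enqueue FF, BR → queue [FF, BR]
Visit FF; enqueue UM, OF → queue [BR, UM, OF]
Visit BR; enqueue ZI, ID, HL, WM → queue [UM, OF, ZI, ID, HL, WM]
Visit UM; enqueue BB, WU, VK, CC → queue [OF, ZI, ID, HL, WM, BB, WU, VK, CC]
Visit OF → queue [ZI, ID, HL, WM, BB, WU, VK, CC]
Visit ZI; enqueue ZJ, FV → queue [ID, HL, WM, BB, WU, VK, CC, ZJ, FV]
Visit ID → queue [HL, WM, BB, WU, VK, CC, ZJ, FV]
Visit HL → queue [WM, BB, WU, VK, CC, ZJ, FV]
Visit WM; enqueue DC → queue [BB, WU, VK, CC, ZJ, FV, DC]
Visit BB → queue [WU, VK, CC, ZJ, FV, DC]
Visit WU → queue [VK, CC, ZJ, FV, DC]
Visit VK → queue [CC, ZJ, FV, DC]
Visit CC; enqueue VC → queue [ZJ, FV, DC, VC]
Visit ZJ; enqueue LD → queue [FV, DC, VC, LD]
Visit FV → queue [DC, VC, LD]
Visit DC → queue [VC, LD]
Visit VC → queue [LD]
Visit LD → queue []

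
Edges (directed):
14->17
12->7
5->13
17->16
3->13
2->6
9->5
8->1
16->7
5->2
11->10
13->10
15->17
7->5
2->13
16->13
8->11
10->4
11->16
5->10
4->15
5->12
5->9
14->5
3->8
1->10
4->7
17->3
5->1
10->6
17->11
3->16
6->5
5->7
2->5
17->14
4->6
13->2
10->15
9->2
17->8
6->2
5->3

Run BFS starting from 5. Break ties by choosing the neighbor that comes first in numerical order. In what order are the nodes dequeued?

5 -> 1 -> 2 -> 3 -> 7 -> 9 -> 10 -> 12 -> 13 -> 6 -> 8 -> 16 -> 4 -> 15 -> 11 -> 17 -> 14

Visit 5; enqueue 1, 2, 3, 7, 9, 10, 12, 13 → queue [1, 2, 3, 7, 9, 10, 12, 13]
Visit 1 → queue [2, 3, 7, 9, 10, 12, 13]
Visit 2; enqueue 6 → queue [3, 7, 9, 10, 12, 13, 6]
Visit 3; enqueue 8, 16 → queue [7, 9, 10, 12, 13, 6, 8, 16]
Visit 7 → queue [9, 10, 12, 13, 6, 8, 16]
Visit 9 → queue [10, 12, 13, 6, 8, 16]
Visit 10; enqueue 4, 15 → queue [12, 13, 6, 8, 16, 4, 15]
Visit 12 → queue [13, 6, 8, 16, 4, 15]
Visit 13 → queue [6, 8, 16, 4, 15]
Visit 6 → queue [8, 16, 4, 15]
Visit 8; enqueue 11 → queue [16, 4, 15, 11]
Visit 16 → queue [4, 15, 11]
Visit 4 → queue [15, 11]
Visit 15; enqueue 17 → queue [11, 17]
Visit 11 → queue [17]
Visit 17; enqueue 14 → queue [14]
Visit 14 → queue []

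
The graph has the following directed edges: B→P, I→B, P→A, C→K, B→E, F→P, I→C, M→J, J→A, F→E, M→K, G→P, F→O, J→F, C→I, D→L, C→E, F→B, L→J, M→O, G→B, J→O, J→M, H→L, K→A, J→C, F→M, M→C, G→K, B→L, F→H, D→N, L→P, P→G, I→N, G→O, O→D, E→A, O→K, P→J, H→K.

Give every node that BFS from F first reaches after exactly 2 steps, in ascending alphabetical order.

A, C, D, G, J, K, L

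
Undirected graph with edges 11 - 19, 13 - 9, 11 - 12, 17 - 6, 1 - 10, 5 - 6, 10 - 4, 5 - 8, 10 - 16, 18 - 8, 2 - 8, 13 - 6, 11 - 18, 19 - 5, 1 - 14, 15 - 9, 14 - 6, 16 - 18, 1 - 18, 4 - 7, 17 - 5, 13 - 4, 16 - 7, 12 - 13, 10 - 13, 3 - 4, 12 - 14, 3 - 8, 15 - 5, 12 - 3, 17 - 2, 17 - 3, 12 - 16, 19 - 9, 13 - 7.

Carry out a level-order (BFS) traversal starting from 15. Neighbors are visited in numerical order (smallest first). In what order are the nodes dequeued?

15, 5, 9, 6, 8, 17, 19, 13, 14, 2, 3, 18, 11, 4, 7, 10, 12, 1, 16

Visit 15; enqueue 5, 9 → queue [5, 9]
Visit 5; enqueue 6, 8, 17, 19 → queue [9, 6, 8, 17, 19]
Visit 9; enqueue 13 → queue [6, 8, 17, 19, 13]
Visit 6; enqueue 14 → queue [8, 17, 19, 13, 14]
Visit 8; enqueue 2, 3, 18 → queue [17, 19, 13, 14, 2, 3, 18]
Visit 17 → queue [19, 13, 14, 2, 3, 18]
Visit 19; enqueue 11 → queue [13, 14, 2, 3, 18, 11]
Visit 13; enqueue 4, 7, 10, 12 → queue [14, 2, 3, 18, 11, 4, 7, 10, 12]
Visit 14; enqueue 1 → queue [2, 3, 18, 11, 4, 7, 10, 12, 1]
Visit 2 → queue [3, 18, 11, 4, 7, 10, 12, 1]
Visit 3 → queue [18, 11, 4, 7, 10, 12, 1]
Visit 18; enqueue 16 → queue [11, 4, 7, 10, 12, 1, 16]
Visit 11 → queue [4, 7, 10, 12, 1, 16]
Visit 4 → queue [7, 10, 12, 1, 16]
Visit 7 → queue [10, 12, 1, 16]
Visit 10 → queue [12, 1, 16]
Visit 12 → queue [1, 16]
Visit 1 → queue [16]
Visit 16 → queue []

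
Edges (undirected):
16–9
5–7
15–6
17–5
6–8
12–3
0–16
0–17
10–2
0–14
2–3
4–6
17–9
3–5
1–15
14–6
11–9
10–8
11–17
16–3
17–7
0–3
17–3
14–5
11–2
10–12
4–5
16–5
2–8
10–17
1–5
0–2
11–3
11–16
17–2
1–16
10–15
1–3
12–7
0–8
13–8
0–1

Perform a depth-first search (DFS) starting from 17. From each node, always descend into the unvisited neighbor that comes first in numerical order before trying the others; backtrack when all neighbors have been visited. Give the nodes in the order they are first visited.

17, 0, 1, 3, 2, 8, 6, 4, 5, 7, 12, 10, 15, 14, 16, 9, 11, 13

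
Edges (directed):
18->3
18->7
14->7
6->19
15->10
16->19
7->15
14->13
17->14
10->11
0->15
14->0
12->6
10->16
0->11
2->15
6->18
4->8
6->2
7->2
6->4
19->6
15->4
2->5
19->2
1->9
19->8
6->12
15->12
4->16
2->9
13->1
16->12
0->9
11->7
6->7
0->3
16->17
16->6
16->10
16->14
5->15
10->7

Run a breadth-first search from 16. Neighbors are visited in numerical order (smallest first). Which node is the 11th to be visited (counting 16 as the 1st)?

18

Visit 16; enqueue 6, 10, 12, 14, 17, 19 → queue [6, 10, 12, 14, 17, 19]
Visit 6; enqueue 2, 4, 7, 18 → queue [10, 12, 14, 17, 19, 2, 4, 7, 18]
Visit 10; enqueue 11 → queue [12, 14, 17, 19, 2, 4, 7, 18, 11]
Visit 12 → queue [14, 17, 19, 2, 4, 7, 18, 11]
Visit 14; enqueue 0, 13 → queue [17, 19, 2, 4, 7, 18, 11, 0, 13]
Visit 17 → queue [19, 2, 4, 7, 18, 11, 0, 13]
Visit 19; enqueue 8 → queue [2, 4, 7, 18, 11, 0, 13, 8]
Visit 2; enqueue 5, 9, 15 → queue [4, 7, 18, 11, 0, 13, 8, 5, 9, 15]
Visit 4 → queue [7, 18, 11, 0, 13, 8, 5, 9, 15]
Visit 7 → queue [18, 11, 0, 13, 8, 5, 9, 15]
Visit 18; enqueue 3 → queue [11, 0, 13, 8, 5, 9, 15, 3]
Visit 11 → queue [0, 13, 8, 5, 9, 15, 3]
Visit 0 → queue [13, 8, 5, 9, 15, 3]
Visit 13; enqueue 1 → queue [8, 5, 9, 15, 3, 1]
Visit 8 → queue [5, 9, 15, 3, 1]
Visit 5 → queue [9, 15, 3, 1]
Visit 9 → queue [15, 3, 1]
Visit 15 → queue [3, 1]
Visit 3 → queue [1]
Visit 1 → queue []

Visit order: 16, 6, 10, 12, 14, 17, 19, 2, 4, 7, 18, 11, 0, 13, 8, 5, 9, 15, 3, 1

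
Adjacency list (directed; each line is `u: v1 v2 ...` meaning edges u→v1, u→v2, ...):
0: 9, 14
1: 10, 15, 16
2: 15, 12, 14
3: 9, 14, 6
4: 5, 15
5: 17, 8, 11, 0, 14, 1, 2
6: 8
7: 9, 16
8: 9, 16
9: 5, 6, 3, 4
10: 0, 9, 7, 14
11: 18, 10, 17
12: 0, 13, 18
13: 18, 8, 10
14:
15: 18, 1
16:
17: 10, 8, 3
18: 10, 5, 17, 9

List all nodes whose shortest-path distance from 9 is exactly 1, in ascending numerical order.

3, 4, 5, 6

Level 0: 9
Level 1: 3, 4, 5, 6
Level 2: 0, 1, 2, 8, 11, 14, 15, 17
Level 3: 10, 12, 16, 18
Level 4: 7, 13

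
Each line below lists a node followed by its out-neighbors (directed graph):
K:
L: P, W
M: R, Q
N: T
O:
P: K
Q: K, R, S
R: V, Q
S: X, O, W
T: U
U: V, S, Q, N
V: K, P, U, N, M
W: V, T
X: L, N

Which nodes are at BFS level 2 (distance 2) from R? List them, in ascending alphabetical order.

K, M, N, P, S, U

Level 0: R
Level 1: Q, V
Level 2: K, M, N, P, S, U
Level 3: O, T, W, X
Level 4: L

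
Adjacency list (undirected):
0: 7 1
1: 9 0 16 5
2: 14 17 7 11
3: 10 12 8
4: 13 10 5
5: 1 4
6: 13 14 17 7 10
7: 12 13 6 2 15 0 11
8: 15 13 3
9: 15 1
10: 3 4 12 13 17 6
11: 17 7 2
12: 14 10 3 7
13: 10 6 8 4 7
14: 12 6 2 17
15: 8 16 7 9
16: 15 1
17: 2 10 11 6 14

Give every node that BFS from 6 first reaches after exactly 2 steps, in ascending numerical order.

Level 0: 6
Level 1: 7, 10, 13, 14, 17
Level 2: 0, 2, 3, 4, 8, 11, 12, 15
Level 3: 1, 5, 9, 16

0, 2, 3, 4, 8, 11, 12, 15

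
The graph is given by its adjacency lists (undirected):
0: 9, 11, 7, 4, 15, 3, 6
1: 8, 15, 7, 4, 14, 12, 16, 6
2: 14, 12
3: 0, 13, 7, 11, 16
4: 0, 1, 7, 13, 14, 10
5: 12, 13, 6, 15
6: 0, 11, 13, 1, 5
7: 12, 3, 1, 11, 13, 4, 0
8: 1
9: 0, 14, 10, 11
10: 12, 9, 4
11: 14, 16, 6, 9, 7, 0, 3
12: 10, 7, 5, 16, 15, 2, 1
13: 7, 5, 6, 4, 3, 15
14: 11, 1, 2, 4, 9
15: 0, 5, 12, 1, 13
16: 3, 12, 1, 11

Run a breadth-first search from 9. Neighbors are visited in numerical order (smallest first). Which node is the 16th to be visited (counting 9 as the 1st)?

5

Visit 9; enqueue 0, 10, 11, 14 → queue [0, 10, 11, 14]
Visit 0; enqueue 3, 4, 6, 7, 15 → queue [10, 11, 14, 3, 4, 6, 7, 15]
Visit 10; enqueue 12 → queue [11, 14, 3, 4, 6, 7, 15, 12]
Visit 11; enqueue 16 → queue [14, 3, 4, 6, 7, 15, 12, 16]
Visit 14; enqueue 1, 2 → queue [3, 4, 6, 7, 15, 12, 16, 1, 2]
Visit 3; enqueue 13 → queue [4, 6, 7, 15, 12, 16, 1, 2, 13]
Visit 4 → queue [6, 7, 15, 12, 16, 1, 2, 13]
Visit 6; enqueue 5 → queue [7, 15, 12, 16, 1, 2, 13, 5]
Visit 7 → queue [15, 12, 16, 1, 2, 13, 5]
Visit 15 → queue [12, 16, 1, 2, 13, 5]
Visit 12 → queue [16, 1, 2, 13, 5]
Visit 16 → queue [1, 2, 13, 5]
Visit 1; enqueue 8 → queue [2, 13, 5, 8]
Visit 2 → queue [13, 5, 8]
Visit 13 → queue [5, 8]
Visit 5 → queue [8]
Visit 8 → queue []

Visit order: 9, 0, 10, 11, 14, 3, 4, 6, 7, 15, 12, 16, 1, 2, 13, 5, 8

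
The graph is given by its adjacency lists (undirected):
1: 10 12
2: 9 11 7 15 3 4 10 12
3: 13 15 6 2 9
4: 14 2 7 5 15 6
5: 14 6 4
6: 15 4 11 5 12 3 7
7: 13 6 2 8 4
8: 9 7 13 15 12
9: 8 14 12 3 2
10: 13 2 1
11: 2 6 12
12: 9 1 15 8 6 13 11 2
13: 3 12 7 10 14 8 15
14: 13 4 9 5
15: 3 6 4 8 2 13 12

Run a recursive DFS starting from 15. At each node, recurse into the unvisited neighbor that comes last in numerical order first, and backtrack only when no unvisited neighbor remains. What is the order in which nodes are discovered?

15, 13, 14, 9, 12, 11, 6, 7, 8, 4, 5, 2, 10, 1, 3

Visit 15
15 → 13
13 → 14
14 → 9
9 → 12
12 → 11
11 → 6
6 → 7
7 → 8
7 → 4
4 → 5
4 → 2
2 → 10
10 → 1
2 → 3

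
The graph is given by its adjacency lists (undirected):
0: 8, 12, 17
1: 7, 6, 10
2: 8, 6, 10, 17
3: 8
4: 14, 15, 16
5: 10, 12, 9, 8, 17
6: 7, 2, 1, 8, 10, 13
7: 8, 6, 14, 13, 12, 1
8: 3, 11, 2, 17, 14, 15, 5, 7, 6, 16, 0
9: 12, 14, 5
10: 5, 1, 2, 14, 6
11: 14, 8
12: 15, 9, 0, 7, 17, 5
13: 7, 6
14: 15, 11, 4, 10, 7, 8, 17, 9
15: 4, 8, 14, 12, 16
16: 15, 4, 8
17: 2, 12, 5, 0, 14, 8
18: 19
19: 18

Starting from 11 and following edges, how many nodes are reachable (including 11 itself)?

18

BFS from 11 visits: 11, 14, 8, 15, 4, 10, 7, 17, 9, 3, 2, 5, 6, 16, 0, 12, 1, 13
Reachable nodes: 18 of 20 total.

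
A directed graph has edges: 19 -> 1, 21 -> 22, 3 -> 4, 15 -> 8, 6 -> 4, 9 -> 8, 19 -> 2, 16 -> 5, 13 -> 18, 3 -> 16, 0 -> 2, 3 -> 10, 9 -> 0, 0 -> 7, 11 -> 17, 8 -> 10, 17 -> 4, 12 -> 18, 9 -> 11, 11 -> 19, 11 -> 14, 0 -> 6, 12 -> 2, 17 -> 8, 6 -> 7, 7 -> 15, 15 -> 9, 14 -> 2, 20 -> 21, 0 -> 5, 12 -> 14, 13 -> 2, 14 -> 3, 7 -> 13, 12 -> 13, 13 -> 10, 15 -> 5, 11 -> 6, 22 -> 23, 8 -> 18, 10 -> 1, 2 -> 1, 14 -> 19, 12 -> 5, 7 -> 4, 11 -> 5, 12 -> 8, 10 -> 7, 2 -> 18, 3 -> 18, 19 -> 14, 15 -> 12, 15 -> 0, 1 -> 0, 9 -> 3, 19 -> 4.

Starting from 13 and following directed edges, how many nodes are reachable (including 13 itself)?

20

BFS from 13 visits: 13, 2, 10, 18, 1, 7, 0, 4, 15, 5, 6, 8, 9, 12, 3, 11, 14, 16, 17, 19
Reachable nodes: 20 of 24 total.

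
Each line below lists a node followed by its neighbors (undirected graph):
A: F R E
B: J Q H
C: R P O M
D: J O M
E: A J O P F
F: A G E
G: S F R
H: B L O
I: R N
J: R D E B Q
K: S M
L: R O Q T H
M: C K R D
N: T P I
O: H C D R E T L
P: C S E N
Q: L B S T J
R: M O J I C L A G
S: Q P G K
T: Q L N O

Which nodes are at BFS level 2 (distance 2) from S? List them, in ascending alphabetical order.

Level 0: S
Level 1: G, K, P, Q
Level 2: B, C, E, F, J, L, M, N, R, T
Level 3: A, D, H, I, O

B, C, E, F, J, L, M, N, R, T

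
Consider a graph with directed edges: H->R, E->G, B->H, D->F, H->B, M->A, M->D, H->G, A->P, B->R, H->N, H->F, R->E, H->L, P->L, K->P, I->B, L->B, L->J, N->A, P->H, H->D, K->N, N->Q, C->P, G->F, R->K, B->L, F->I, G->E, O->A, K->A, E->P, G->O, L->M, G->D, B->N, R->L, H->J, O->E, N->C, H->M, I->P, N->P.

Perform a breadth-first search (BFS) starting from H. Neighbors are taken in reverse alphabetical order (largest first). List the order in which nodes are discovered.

H, R, N, M, L, J, G, F, D, B, K, E, Q, P, C, A, O, I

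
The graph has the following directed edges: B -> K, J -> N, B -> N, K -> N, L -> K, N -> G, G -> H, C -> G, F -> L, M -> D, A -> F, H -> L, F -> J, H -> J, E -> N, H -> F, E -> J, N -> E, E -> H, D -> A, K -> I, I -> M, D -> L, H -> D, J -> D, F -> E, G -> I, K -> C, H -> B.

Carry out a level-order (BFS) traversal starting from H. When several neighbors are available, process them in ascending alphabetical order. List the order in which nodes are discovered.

H B D F J L K N A E C I G M

Visit H; enqueue B, D, F, J, L → queue [B, D, F, J, L]
Visit B; enqueue K, N → queue [D, F, J, L, K, N]
Visit D; enqueue A → queue [F, J, L, K, N, A]
Visit F; enqueue E → queue [J, L, K, N, A, E]
Visit J → queue [L, K, N, A, E]
Visit L → queue [K, N, A, E]
Visit K; enqueue C, I → queue [N, A, E, C, I]
Visit N; enqueue G → queue [A, E, C, I, G]
Visit A → queue [E, C, I, G]
Visit E → queue [C, I, G]
Visit C → queue [I, G]
Visit I; enqueue M → queue [G, M]
Visit G → queue [M]
Visit M → queue []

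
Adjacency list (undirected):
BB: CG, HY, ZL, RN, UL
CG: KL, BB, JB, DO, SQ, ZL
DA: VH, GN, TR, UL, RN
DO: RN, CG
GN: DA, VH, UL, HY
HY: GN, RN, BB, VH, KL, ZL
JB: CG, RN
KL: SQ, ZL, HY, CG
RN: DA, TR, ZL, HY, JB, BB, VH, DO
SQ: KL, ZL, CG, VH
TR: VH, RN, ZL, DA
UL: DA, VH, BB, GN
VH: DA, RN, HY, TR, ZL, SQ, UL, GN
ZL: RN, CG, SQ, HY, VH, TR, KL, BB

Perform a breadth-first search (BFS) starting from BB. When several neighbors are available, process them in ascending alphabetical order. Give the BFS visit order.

Visit BB; enqueue CG, HY, RN, UL, ZL → queue [CG, HY, RN, UL, ZL]
Visit CG; enqueue DO, JB, KL, SQ → queue [HY, RN, UL, ZL, DO, JB, KL, SQ]
Visit HY; enqueue GN, VH → queue [RN, UL, ZL, DO, JB, KL, SQ, GN, VH]
Visit RN; enqueue DA, TR → queue [UL, ZL, DO, JB, KL, SQ, GN, VH, DA, TR]
Visit UL → queue [ZL, DO, JB, KL, SQ, GN, VH, DA, TR]
Visit ZL → queue [DO, JB, KL, SQ, GN, VH, DA, TR]
Visit DO → queue [JB, KL, SQ, GN, VH, DA, TR]
Visit JB → queue [KL, SQ, GN, VH, DA, TR]
Visit KL → queue [SQ, GN, VH, DA, TR]
Visit SQ → queue [GN, VH, DA, TR]
Visit GN → queue [VH, DA, TR]
Visit VH → queue [DA, TR]
Visit DA → queue [TR]
Visit TR → queue []

BB -> CG -> HY -> RN -> UL -> ZL -> DO -> JB -> KL -> SQ -> GN -> VH -> DA -> TR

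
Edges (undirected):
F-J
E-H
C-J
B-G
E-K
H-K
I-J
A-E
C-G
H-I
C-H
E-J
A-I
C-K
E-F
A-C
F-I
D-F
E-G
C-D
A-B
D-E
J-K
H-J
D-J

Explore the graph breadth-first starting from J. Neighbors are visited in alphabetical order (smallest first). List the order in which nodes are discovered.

Visit J; enqueue C, D, E, F, H, I, K → queue [C, D, E, F, H, I, K]
Visit C; enqueue A, G → queue [D, E, F, H, I, K, A, G]
Visit D → queue [E, F, H, I, K, A, G]
Visit E → queue [F, H, I, K, A, G]
Visit F → queue [H, I, K, A, G]
Visit H → queue [I, K, A, G]
Visit I → queue [K, A, G]
Visit K → queue [A, G]
Visit A; enqueue B → queue [G, B]
Visit G → queue [B]
Visit B → queue []

J, C, D, E, F, H, I, K, A, G, B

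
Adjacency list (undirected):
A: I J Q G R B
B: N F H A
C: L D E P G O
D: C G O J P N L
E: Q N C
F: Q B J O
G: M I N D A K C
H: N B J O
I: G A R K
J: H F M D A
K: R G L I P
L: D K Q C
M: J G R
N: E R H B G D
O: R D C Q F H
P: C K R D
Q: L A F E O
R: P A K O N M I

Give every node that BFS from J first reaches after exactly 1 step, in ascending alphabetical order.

A, D, F, H, M

Level 0: J
Level 1: A, D, F, H, M
Level 2: B, C, G, I, L, N, O, P, Q, R
Level 3: E, K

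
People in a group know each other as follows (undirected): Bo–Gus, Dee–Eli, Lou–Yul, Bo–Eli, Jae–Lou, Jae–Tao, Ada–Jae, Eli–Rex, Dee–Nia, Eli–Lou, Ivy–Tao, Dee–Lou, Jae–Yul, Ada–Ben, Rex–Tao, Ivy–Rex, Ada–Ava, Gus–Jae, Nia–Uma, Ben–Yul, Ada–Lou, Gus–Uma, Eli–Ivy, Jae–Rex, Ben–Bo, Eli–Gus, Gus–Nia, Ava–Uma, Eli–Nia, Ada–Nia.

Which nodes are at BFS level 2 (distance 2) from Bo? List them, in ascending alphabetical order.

Level 0: Bo
Level 1: Ben, Eli, Gus
Level 2: Ada, Dee, Ivy, Jae, Lou, Nia, Rex, Uma, Yul
Level 3: Ava, Tao

Ada, Dee, Ivy, Jae, Lou, Nia, Rex, Uma, Yul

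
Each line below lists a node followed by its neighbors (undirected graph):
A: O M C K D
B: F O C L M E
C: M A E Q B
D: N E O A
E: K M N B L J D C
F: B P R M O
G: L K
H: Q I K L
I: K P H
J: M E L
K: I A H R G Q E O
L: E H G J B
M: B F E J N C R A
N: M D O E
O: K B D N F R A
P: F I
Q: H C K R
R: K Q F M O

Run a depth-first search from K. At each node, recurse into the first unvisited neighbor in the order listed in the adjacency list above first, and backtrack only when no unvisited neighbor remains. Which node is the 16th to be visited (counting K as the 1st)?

Visit K
K → I
I → P
P → F
F → B
B → O
O → D
D → N
N → M
M → E
E → L
L → H
H → Q
Q → C
C → A
Q → R
L → G
L → J

Visit order: K, I, P, F, B, O, D, N, M, E, L, H, Q, C, A, R, G, J

R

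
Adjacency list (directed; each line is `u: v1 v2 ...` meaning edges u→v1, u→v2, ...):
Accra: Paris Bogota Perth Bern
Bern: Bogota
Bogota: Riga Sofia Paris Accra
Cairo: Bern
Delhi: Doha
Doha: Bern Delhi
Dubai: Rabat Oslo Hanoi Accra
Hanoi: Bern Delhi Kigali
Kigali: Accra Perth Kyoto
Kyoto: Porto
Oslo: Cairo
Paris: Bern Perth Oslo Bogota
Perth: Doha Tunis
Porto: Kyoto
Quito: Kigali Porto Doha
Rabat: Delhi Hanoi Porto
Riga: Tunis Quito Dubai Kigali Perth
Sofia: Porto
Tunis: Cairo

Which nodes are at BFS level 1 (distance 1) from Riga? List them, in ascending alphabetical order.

Dubai, Kigali, Perth, Quito, Tunis

Level 0: Riga
Level 1: Dubai, Kigali, Perth, Quito, Tunis
Level 2: Accra, Cairo, Doha, Hanoi, Kyoto, Oslo, Porto, Rabat
Level 3: Bern, Bogota, Delhi, Paris
Level 4: Sofia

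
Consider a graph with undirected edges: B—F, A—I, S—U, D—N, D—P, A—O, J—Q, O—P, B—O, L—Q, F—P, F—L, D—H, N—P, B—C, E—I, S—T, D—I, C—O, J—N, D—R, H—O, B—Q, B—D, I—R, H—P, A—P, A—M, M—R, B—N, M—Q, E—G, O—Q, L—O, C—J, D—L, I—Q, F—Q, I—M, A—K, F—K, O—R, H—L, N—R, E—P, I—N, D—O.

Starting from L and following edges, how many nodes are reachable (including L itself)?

18

BFS from L visits: L, D, F, H, O, Q, B, I, N, P, R, K, A, C, J, M, E, G
Reachable nodes: 18 of 21 total.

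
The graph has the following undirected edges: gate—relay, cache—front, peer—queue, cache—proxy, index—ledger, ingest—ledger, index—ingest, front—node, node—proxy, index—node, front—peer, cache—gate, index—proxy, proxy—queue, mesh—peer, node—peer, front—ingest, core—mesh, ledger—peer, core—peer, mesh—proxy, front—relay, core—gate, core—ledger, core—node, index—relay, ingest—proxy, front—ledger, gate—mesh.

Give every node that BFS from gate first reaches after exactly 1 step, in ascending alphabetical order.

cache, core, mesh, relay

Level 0: gate
Level 1: cache, core, mesh, relay
Level 2: front, index, ledger, node, peer, proxy
Level 3: ingest, queue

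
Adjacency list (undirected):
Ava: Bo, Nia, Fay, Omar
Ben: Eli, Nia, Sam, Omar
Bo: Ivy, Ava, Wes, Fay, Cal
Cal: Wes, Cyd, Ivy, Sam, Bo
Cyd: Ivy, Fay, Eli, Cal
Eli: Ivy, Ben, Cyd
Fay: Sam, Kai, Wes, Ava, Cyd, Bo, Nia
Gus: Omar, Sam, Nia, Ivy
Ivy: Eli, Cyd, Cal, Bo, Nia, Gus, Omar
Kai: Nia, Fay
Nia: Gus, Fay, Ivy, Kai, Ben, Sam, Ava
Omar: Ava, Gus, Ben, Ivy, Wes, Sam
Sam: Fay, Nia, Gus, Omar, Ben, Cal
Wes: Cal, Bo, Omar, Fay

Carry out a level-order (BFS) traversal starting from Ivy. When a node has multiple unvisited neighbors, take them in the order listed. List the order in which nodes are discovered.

Visit Ivy; enqueue Eli, Cyd, Cal, Bo, Nia, Gus, Omar → queue [Eli, Cyd, Cal, Bo, Nia, Gus, Omar]
Visit Eli; enqueue Ben → queue [Cyd, Cal, Bo, Nia, Gus, Omar, Ben]
Visit Cyd; enqueue Fay → queue [Cal, Bo, Nia, Gus, Omar, Ben, Fay]
Visit Cal; enqueue Wes, Sam → queue [Bo, Nia, Gus, Omar, Ben, Fay, Wes, Sam]
Visit Bo; enqueue Ava → queue [Nia, Gus, Omar, Ben, Fay, Wes, Sam, Ava]
Visit Nia; enqueue Kai → queue [Gus, Omar, Ben, Fay, Wes, Sam, Ava, Kai]
Visit Gus → queue [Omar, Ben, Fay, Wes, Sam, Ava, Kai]
Visit Omar → queue [Ben, Fay, Wes, Sam, Ava, Kai]
Visit Ben → queue [Fay, Wes, Sam, Ava, Kai]
Visit Fay → queue [Wes, Sam, Ava, Kai]
Visit Wes → queue [Sam, Ava, Kai]
Visit Sam → queue [Ava, Kai]
Visit Ava → queue [Kai]
Visit Kai → queue []

Ivy, Eli, Cyd, Cal, Bo, Nia, Gus, Omar, Ben, Fay, Wes, Sam, Ava, Kai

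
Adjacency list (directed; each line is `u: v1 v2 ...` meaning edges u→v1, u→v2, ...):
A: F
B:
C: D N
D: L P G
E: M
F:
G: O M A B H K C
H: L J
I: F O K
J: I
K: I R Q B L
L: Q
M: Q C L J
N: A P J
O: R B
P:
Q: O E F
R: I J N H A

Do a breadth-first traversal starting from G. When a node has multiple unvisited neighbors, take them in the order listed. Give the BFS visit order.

G, O, M, A, B, H, K, C, R, Q, L, J, F, I, D, N, E, P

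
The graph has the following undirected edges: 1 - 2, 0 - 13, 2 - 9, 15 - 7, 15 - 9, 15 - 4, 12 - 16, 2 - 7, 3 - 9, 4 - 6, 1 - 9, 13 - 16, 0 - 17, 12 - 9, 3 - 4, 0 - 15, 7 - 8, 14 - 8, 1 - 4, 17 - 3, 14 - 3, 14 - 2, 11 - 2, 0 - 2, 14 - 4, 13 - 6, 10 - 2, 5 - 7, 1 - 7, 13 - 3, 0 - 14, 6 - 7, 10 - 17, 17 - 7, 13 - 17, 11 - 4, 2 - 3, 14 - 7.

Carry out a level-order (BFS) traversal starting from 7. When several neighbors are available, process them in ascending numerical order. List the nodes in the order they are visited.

Visit 7; enqueue 1, 2, 5, 6, 8, 14, 15, 17 → queue [1, 2, 5, 6, 8, 14, 15, 17]
Visit 1; enqueue 4, 9 → queue [2, 5, 6, 8, 14, 15, 17, 4, 9]
Visit 2; enqueue 0, 3, 10, 11 → queue [5, 6, 8, 14, 15, 17, 4, 9, 0, 3, 10, 11]
Visit 5 → queue [6, 8, 14, 15, 17, 4, 9, 0, 3, 10, 11]
Visit 6; enqueue 13 → queue [8, 14, 15, 17, 4, 9, 0, 3, 10, 11, 13]
Visit 8 → queue [14, 15, 17, 4, 9, 0, 3, 10, 11, 13]
Visit 14 → queue [15, 17, 4, 9, 0, 3, 10, 11, 13]
Visit 15 → queue [17, 4, 9, 0, 3, 10, 11, 13]
Visit 17 → queue [4, 9, 0, 3, 10, 11, 13]
Visit 4 → queue [9, 0, 3, 10, 11, 13]
Visit 9; enqueue 12 → queue [0, 3, 10, 11, 13, 12]
Visit 0 → queue [3, 10, 11, 13, 12]
Visit 3 → queue [10, 11, 13, 12]
Visit 10 → queue [11, 13, 12]
Visit 11 → queue [13, 12]
Visit 13; enqueue 16 → queue [12, 16]
Visit 12 → queue [16]
Visit 16 → queue []

7 1 2 5 6 8 14 15 17 4 9 0 3 10 11 13 12 16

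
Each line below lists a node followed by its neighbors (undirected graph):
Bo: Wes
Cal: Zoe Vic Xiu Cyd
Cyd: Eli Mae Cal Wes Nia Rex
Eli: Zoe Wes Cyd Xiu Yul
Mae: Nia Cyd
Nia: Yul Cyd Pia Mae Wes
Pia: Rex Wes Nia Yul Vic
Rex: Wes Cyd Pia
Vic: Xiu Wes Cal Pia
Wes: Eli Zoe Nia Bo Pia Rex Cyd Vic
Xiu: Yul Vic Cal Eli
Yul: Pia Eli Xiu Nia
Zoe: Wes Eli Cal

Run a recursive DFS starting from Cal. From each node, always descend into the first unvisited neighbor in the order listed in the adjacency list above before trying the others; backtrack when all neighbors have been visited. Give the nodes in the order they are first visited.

Visit Cal
Cal → Zoe
Zoe → Wes
Wes → Eli
Eli → Cyd
Cyd → Mae
Mae → Nia
Nia → Yul
Yul → Pia
Pia → Rex
Pia → Vic
Vic → Xiu
Wes → Bo

Cal -> Zoe -> Wes -> Eli -> Cyd -> Mae -> Nia -> Yul -> Pia -> Rex -> Vic -> Xiu -> Bo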